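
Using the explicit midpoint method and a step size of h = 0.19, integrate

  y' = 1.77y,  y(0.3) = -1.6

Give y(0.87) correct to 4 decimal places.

Midpoint: k1 = f(s_n, y_n); k2 = f(s_n + h/2, y_n + (h/2)·k1); y_{n+1} = y_n + h·k2.
s=0.300000, y=-1.600000:
  k1 = f(0.300000, -1.600000) = -2.832000
  k2 = f(0.395000, -1.869040) = -3.308201
  y ← -1.600000 + 0.19·(-3.308201) = -2.228558
s=0.490000, y=-2.228558:
  k1 = f(0.490000, -2.228558) = -3.944548
  k2 = f(0.585000, -2.603290) = -4.607824
  y ← -2.228558 + 0.19·(-4.607824) = -3.104045
s=0.680000, y=-3.104045:
  k1 = f(0.680000, -3.104045) = -5.494159
  k2 = f(0.775000, -3.625990) = -6.418002
  y ← -3.104045 + 0.19·(-6.418002) = -4.323465
y(0.87) ≈ -4.3235

-4.3235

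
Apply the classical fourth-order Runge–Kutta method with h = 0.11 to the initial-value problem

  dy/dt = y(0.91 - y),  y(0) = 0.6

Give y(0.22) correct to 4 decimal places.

RK4: k1 = f(t_n, y_n); k2 = f(t_n + h/2, y_n + (h/2)·k1); k3 = f(t_n + h/2, y_n + (h/2)·k2); k4 = f(t_n + h, y_n + h·k3); y_{n+1} = y_n + (h/6)·(k1 + 2k2 + 2k3 + k4).
t=0.000000, y=0.600000:
  k1 = f(0.000000, 0.600000) = 0.186000
  k2 = f(0.055000, 0.610230) = 0.182929
  k3 = f(0.055000, 0.610061) = 0.182981
  k4 = f(0.110000, 0.620128) = 0.179758
  y ← 0.600000 + (0.11/6)·(k1 + 2k2 + 2k3 + k4) = 0.620122
t=0.110000, y=0.620122:
  k1 = f(0.110000, 0.620122) = 0.179760
  k2 = f(0.165000, 0.630009) = 0.176397
  k3 = f(0.165000, 0.629824) = 0.176462
  k4 = f(0.220000, 0.639533) = 0.172973
  y ← 0.620122 + (0.11/6)·(k1 + 2k2 + 2k3 + k4) = 0.639527
y(0.22) ≈ 0.6395

0.6395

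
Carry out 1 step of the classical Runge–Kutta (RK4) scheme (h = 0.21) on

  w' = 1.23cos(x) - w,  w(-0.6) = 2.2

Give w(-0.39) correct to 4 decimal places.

RK4: k1 = f(x_n, w_n); k2 = f(x_n + h/2, w_n + (h/2)·k1); k3 = f(x_n + h/2, w_n + (h/2)·k2); k4 = f(x_n + h, w_n + h·k3); w_{n+1} = w_n + (h/6)·(k1 + 2k2 + 2k3 + k4).
x=-0.600000, w=2.200000:
  k1 = f(-0.600000, 2.200000) = -1.184837
  k2 = f(-0.495000, 2.075592) = -0.993231
  k3 = f(-0.495000, 2.095711) = -1.013349
  k4 = f(-0.390000, 1.987197) = -0.849559
  w ← 2.200000 + (0.21/6)·(k1 + 2k2 + 2k3 + k4) = 1.988336
w(-0.39) ≈ 1.9883

1.9883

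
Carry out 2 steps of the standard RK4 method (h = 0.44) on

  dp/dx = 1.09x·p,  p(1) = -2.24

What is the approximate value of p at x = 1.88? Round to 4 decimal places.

-8.8975

RK4: k1 = f(x_n, p_n); k2 = f(x_n + h/2, p_n + (h/2)·k1); k3 = f(x_n + h/2, p_n + (h/2)·k2); k4 = f(x_n + h, p_n + h·k3); p_{n+1} = p_n + (h/6)·(k1 + 2k2 + 2k3 + k4).
x=1.000000, p=-2.240000:
  k1 = f(1.000000, -2.240000) = -2.441600
  k2 = f(1.220000, -2.777152) = -3.693057
  k3 = f(1.220000, -3.052472) = -4.059178
  k4 = f(1.440000, -4.026038) = -6.319270
  p ← -2.240000 + (0.44/6)·(k1 + 2k2 + 2k3 + k4) = -4.019458
x=1.440000, p=-4.019458:
  k1 = f(1.440000, -4.019458) = -6.308942
  k2 = f(1.660000, -5.407425) = -9.784195
  k3 = f(1.660000, -6.171981) = -11.167583
  k4 = f(1.880000, -8.933195) = -18.305902
  p ← -4.019458 + (0.44/6)·(k1 + 2k2 + 2k3 + k4) = -8.897474
p(1.88) ≈ -8.8975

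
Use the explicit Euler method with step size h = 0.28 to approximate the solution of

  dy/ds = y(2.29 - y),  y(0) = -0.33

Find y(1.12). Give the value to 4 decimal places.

Euler: y_{n+1} = y_n + h·f(s_n, y_n).
s=0.000000, y=-0.330000: f=-0.864600 → y ← -0.330000 + 0.28·(-0.864600) = -0.572088
s=0.280000, y=-0.572088: f=-1.637366 → y ← -0.572088 + 0.28·(-1.637366) = -1.030551
s=0.560000, y=-1.030551: f=-3.421995 → y ← -1.030551 + 0.28·(-3.421995) = -1.988709
s=0.840000, y=-1.988709: f=-8.509108 → y ← -1.988709 + 0.28·(-8.509108) = -4.371259
y(1.12) ≈ -4.3713

-4.3713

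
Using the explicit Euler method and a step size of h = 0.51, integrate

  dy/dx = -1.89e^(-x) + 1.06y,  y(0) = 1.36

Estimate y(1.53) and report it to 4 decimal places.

1.4458

Euler: y_{n+1} = y_n + h·f(x_n, y_n).
x=0.000000, y=1.360000: f=-0.448400 → y ← 1.360000 + 0.51·(-0.448400) = 1.131316
x=0.510000, y=1.131316: f=0.064258 → y ← 1.131316 + 0.51·0.064258 = 1.164088
x=1.020000, y=1.164088: f=0.552409 → y ← 1.164088 + 0.51·0.552409 = 1.445816
y(1.53) ≈ 1.4458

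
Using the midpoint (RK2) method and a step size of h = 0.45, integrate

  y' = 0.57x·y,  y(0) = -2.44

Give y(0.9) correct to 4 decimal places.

-3.0534

Midpoint: k1 = f(x_n, y_n); k2 = f(x_n + h/2, y_n + (h/2)·k1); y_{n+1} = y_n + h·k2.
x=0.000000, y=-2.440000:
  k1 = f(0.000000, -2.440000) = 0.000000
  k2 = f(0.225000, -2.440000) = -0.312930
  y ← -2.440000 + 0.45·(-0.312930) = -2.580818
x=0.450000, y=-2.580818:
  k1 = f(0.450000, -2.580818) = -0.661980
  k2 = f(0.675000, -2.729764) = -1.050277
  y ← -2.580818 + 0.45·(-1.050277) = -3.053443
y(0.9) ≈ -3.0534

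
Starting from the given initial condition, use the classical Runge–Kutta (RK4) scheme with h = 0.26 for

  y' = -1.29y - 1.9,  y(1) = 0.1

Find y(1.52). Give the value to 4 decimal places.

RK4: k1 = f(s_n, y_n); k2 = f(s_n + h/2, y_n + (h/2)·k1); k3 = f(s_n + h/2, y_n + (h/2)·k2); k4 = f(s_n + h, y_n + h·k3); y_{n+1} = y_n + (h/6)·(k1 + 2k2 + 2k3 + k4).
s=1.000000, y=0.100000:
  k1 = f(1.000000, 0.100000) = -2.029000
  k2 = f(1.130000, -0.163770) = -1.688737
  k3 = f(1.130000, -0.119536) = -1.745799
  k4 = f(1.260000, -0.353908) = -1.443459
  y ← 0.100000 + (0.26/6)·(k1 + 2k2 + 2k3 + k4) = -0.348133
s=1.260000, y=-0.348133:
  k1 = f(1.260000, -0.348133) = -1.450908
  k2 = f(1.390000, -0.536751) = -1.207591
  k3 = f(1.390000, -0.505120) = -1.248395
  k4 = f(1.520000, -0.672716) = -1.032197
  y ← -0.348133 + (0.26/6)·(k1 + 2k2 + 2k3 + k4) = -0.668586
y(1.52) ≈ -0.6686

-0.6686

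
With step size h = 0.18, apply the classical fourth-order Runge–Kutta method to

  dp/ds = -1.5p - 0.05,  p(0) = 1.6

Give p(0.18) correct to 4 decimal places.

1.2135

RK4: k1 = f(s_n, p_n); k2 = f(s_n + h/2, p_n + (h/2)·k1); k3 = f(s_n + h/2, p_n + (h/2)·k2); k4 = f(s_n + h, p_n + h·k3); p_{n+1} = p_n + (h/6)·(k1 + 2k2 + 2k3 + k4).
s=0.000000, p=1.600000:
  k1 = f(0.000000, 1.600000) = -2.450000
  k2 = f(0.090000, 1.379500) = -2.119250
  k3 = f(0.090000, 1.409268) = -2.163901
  k4 = f(0.180000, 1.210498) = -1.865747
  p ← 1.600000 + (0.18/6)·(k1 + 2k2 + 2k3 + k4) = 1.213539
p(0.18) ≈ 1.2135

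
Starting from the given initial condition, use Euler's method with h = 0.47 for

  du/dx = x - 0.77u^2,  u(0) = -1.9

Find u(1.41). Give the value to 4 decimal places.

-22.5413

Euler: u_{n+1} = u_n + h·f(x_n, u_n).
x=0.000000, u=-1.900000: f=-2.779700 → u ← -1.900000 + 0.47·(-2.779700) = -3.206459
x=0.470000, u=-3.206459: f=-7.446662 → u ← -3.206459 + 0.47·(-7.446662) = -6.706390
x=0.940000, u=-6.706390: f=-33.691265 → u ← -6.706390 + 0.47·(-33.691265) = -22.541285
u(1.41) ≈ -22.5413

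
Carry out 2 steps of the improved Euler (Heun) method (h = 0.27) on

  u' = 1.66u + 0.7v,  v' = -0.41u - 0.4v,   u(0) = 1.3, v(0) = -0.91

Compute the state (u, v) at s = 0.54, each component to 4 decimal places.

2.5504, -1.0989

Heun on (u,v): k1 = f(s_n, state_n); k2 = f(s_n + h, state_n + h·k1); state_{n+1} = state_n + (h/2)·(k1 + k2).
0.000000: (1.300000, -0.910000)
  k1 = (1.521000, -0.169000)
  predictor → (1.710670, -0.955630)
  k2 = (2.170771, -0.319123)
  → (1.798389, -0.975897)
0.270000: (1.798389, -0.975897)
  k1 = (2.302198, -0.346981)
  predictor → (2.419983, -1.069581)
  k2 = (3.268464, -0.564360)
  → (2.550429, -1.098928)
(u(0.54), v(0.54)) ≈ (2.5504, -1.0989)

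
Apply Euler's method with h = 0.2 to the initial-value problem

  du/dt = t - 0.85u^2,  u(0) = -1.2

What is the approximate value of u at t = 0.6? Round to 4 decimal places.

-2.2061

Euler: u_{n+1} = u_n + h·f(t_n, u_n).
t=0.000000, u=-1.200000: f=-1.224000 → u ← -1.200000 + 0.2·(-1.224000) = -1.444800
t=0.200000, u=-1.444800: f=-1.574330 → u ← -1.444800 + 0.2·(-1.574330) = -1.759666
t=0.400000, u=-1.759666: f=-2.231961 → u ← -1.759666 + 0.2·(-2.231961) = -2.206058
u(0.6) ≈ -2.2061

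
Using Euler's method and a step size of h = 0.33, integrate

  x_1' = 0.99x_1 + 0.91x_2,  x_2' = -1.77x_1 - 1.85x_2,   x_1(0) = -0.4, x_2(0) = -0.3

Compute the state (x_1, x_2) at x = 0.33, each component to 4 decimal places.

Euler on (x_1,x_2): x_1_{n+1} = x_1_n + h·x_1', x_2_{n+1} = x_2_n + h·x_2'.
0.000000: (-0.400000, -0.300000); f=(-0.669000, 1.263000) → (-0.620770, 0.116790)
(x_1(0.33), x_2(0.33)) ≈ (-0.6208, 0.1168)

-0.6208, 0.1168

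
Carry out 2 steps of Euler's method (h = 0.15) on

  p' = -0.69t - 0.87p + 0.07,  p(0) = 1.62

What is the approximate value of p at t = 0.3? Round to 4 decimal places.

Euler: p_{n+1} = p_n + h·f(t_n, p_n).
t=0.000000, p=1.620000: f=-1.339400 → p ← 1.620000 + 0.15·(-1.339400) = 1.419090
t=0.150000, p=1.419090: f=-1.268108 → p ← 1.419090 + 0.15·(-1.268108) = 1.228874
p(0.3) ≈ 1.2289

1.2289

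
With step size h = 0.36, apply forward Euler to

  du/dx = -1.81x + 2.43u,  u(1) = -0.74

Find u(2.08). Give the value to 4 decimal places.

Euler: u_{n+1} = u_n + h·f(x_n, u_n).
x=1.000000, u=-0.740000: f=-3.608200 → u ← -0.740000 + 0.36·(-3.608200) = -2.038952
x=1.360000, u=-2.038952: f=-7.416253 → u ← -2.038952 + 0.36·(-7.416253) = -4.708803
x=1.720000, u=-4.708803: f=-14.555592 → u ← -4.708803 + 0.36·(-14.555592) = -9.948816
u(2.08) ≈ -9.9488

-9.9488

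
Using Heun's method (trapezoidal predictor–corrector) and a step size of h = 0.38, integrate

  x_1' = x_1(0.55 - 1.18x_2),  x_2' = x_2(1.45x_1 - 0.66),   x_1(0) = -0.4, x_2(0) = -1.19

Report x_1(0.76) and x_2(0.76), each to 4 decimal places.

Heun on (x_1,x_2): k1 = f(s_n, state_n); k2 = f(s_n + h, state_n + h·k1); state_{n+1} = state_n + (h/2)·(k1 + k2).
0.000000: (-0.400000, -1.190000)
  k1 = (-0.781680, 1.475600)
  predictor → (-0.697038, -0.629272)
  k2 = (-0.900951, 1.051328)
  → (-0.719700, -0.709884)
0.380000: (-0.719700, -0.709884)
  k1 = (-0.998701, 1.209333)
  predictor → (-1.099206, -0.250337)
  k2 = (-0.929266, 0.564222)
  → (-1.086014, -0.372908)
(x_1(0.76), x_2(0.76)) ≈ (-1.0860, -0.3729)

-1.0860, -0.3729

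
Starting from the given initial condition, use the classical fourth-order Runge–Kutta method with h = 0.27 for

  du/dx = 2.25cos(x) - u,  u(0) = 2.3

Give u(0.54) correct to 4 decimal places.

2.2280

RK4: k1 = f(x_n, u_n); k2 = f(x_n + h/2, u_n + (h/2)·k1); k3 = f(x_n + h/2, u_n + (h/2)·k2); k4 = f(x_n + h, u_n + h·k3); u_{n+1} = u_n + (h/6)·(k1 + 2k2 + 2k3 + k4).
x=0.000000, u=2.300000:
  k1 = f(0.000000, 2.300000) = -0.050000
  k2 = f(0.135000, 2.293250) = -0.063722
  k3 = f(0.135000, 2.291398) = -0.061870
  k4 = f(0.270000, 2.283295) = -0.114811
  u ← 2.300000 + (0.27/6)·(k1 + 2k2 + 2k3 + k4) = 2.281280
x=0.270000, u=2.281280:
  k1 = f(0.270000, 2.281280) = -0.112796
  k2 = f(0.405000, 2.266053) = -0.198072
  k3 = f(0.405000, 2.254540) = -0.186560
  k4 = f(0.540000, 2.230909) = -0.301065
  u ← 2.281280 + (0.27/6)·(k1 + 2k2 + 2k3 + k4) = 2.228040
u(0.54) ≈ 2.2280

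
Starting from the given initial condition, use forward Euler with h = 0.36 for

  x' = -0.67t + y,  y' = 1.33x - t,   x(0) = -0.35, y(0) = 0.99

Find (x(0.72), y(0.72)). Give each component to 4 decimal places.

Euler on (x,y): x_{n+1} = x_n + h·x', y_{n+1} = y_n + h·y'.
0.000000: (-0.350000, 0.990000); f=(0.990000, -0.465500) → (0.006400, 0.822420)
0.360000: (0.006400, 0.822420); f=(0.581220, -0.351488) → (0.215639, 0.695884)
(x(0.72), y(0.72)) ≈ (0.2156, 0.6959)

0.2156, 0.6959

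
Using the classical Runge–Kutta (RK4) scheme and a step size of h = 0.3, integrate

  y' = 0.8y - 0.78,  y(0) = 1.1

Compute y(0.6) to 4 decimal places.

1.1770

RK4: k1 = f(x_n, y_n); k2 = f(x_n + h/2, y_n + (h/2)·k1); k3 = f(x_n + h/2, y_n + (h/2)·k2); k4 = f(x_n + h, y_n + h·k3); y_{n+1} = y_n + (h/6)·(k1 + 2k2 + 2k3 + k4).
x=0.000000, y=1.100000:
  k1 = f(0.000000, 1.100000) = 0.100000
  k2 = f(0.150000, 1.115000) = 0.112000
  k3 = f(0.150000, 1.116800) = 0.113440
  k4 = f(0.300000, 1.134032) = 0.127226
  y ← 1.100000 + (0.3/6)·(k1 + 2k2 + 2k3 + k4) = 1.133905
x=0.300000, y=1.133905:
  k1 = f(0.300000, 1.133905) = 0.127124
  k2 = f(0.450000, 1.152974) = 0.142379
  k3 = f(0.450000, 1.155262) = 0.144210
  k4 = f(0.600000, 1.177168) = 0.161735
  y ← 1.133905 + (0.3/6)·(k1 + 2k2 + 2k3 + k4) = 1.177007
y(0.6) ≈ 1.1770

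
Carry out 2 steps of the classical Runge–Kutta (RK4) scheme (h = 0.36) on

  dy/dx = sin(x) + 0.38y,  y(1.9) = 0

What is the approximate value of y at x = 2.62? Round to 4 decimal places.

0.6339

RK4: k1 = f(x_n, y_n); k2 = f(x_n + h/2, y_n + (h/2)·k1); k3 = f(x_n + h/2, y_n + (h/2)·k2); k4 = f(x_n + h, y_n + h·k3); y_{n+1} = y_n + (h/6)·(k1 + 2k2 + 2k3 + k4).
x=1.900000, y=0.000000:
  k1 = f(1.900000, 0.000000) = 0.946300
  k2 = f(2.080000, 0.170334) = 0.937860
  k3 = f(2.080000, 0.168815) = 0.937283
  k4 = f(2.260000, 0.337422) = 0.899973
  y ← 0.000000 + (0.36/6)·(k1 + 2k2 + 2k3 + k4) = 0.335793
x=2.260000, y=0.335793:
  k1 = f(2.260000, 0.335793) = 0.899354
  k2 = f(2.440000, 0.497677) = 0.834552
  k3 = f(2.440000, 0.486013) = 0.830120
  k4 = f(2.620000, 0.634637) = 0.739424
  y ← 0.335793 + (0.36/6)·(k1 + 2k2 + 2k3 + k4) = 0.633881
y(2.62) ≈ 0.6339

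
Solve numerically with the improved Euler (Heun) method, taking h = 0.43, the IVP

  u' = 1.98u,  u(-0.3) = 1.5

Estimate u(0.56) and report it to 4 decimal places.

Heun: k1 = f(t_n, u_n); k2 = f(t_n + h, u_n + h·k1); u_{n+1} = u_n + (h/2)·(k1 + k2).
t=-0.300000, u=1.500000:
  k1 = f(-0.300000, 1.500000) = 2.970000
  k2 = f(0.130000, 2.777100) = 5.498658
  u ← 1.500000 + (0.43/2)·(2.970000 + 5.498658) = 3.320761
t=0.130000, u=3.320761:
  k1 = f(0.130000, 3.320761) = 6.575108
  k2 = f(0.560000, 6.148058) = 12.173154
  u ← 3.320761 + (0.43/2)·(6.575108 + 12.173154) = 7.351638
u(0.56) ≈ 7.3516

7.3516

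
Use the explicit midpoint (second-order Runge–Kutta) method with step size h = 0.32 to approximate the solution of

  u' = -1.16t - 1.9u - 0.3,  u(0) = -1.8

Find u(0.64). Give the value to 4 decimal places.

Midpoint: k1 = f(t_n, u_n); k2 = f(t_n + h/2, u_n + (h/2)·k1); u_{n+1} = u_n + h·k2.
t=0.000000, u=-1.800000:
  k1 = f(0.000000, -1.800000) = 3.120000
  k2 = f(0.160000, -1.300800) = 1.985920
  u ← -1.800000 + 0.32·1.985920 = -1.164506
t=0.320000, u=-1.164506:
  k1 = f(0.320000, -1.164506) = 1.541361
  k2 = f(0.480000, -0.917888) = 0.887187
  u ← -1.164506 + 0.32·0.887187 = -0.880606
u(0.64) ≈ -0.8806

-0.8806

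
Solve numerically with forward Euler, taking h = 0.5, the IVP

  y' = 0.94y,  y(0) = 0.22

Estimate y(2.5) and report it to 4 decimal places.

Euler: y_{n+1} = y_n + h·f(t_n, y_n).
t=0.000000, y=0.220000: f=0.206800 → y ← 0.220000 + 0.5·0.206800 = 0.323400
t=0.500000, y=0.323400: f=0.303996 → y ← 0.323400 + 0.5·0.303996 = 0.475398
t=1.000000, y=0.475398: f=0.446874 → y ← 0.475398 + 0.5·0.446874 = 0.698835
t=1.500000, y=0.698835: f=0.656905 → y ← 0.698835 + 0.5·0.656905 = 1.027288
t=2.000000, y=1.027288: f=0.965650 → y ← 1.027288 + 0.5·0.965650 = 1.510113
y(2.5) ≈ 1.5101

1.5101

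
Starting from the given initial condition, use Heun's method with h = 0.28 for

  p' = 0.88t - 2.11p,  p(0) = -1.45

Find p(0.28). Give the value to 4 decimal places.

Heun: k1 = f(t_n, p_n); k2 = f(t_n + h, p_n + h·k1); p_{n+1} = p_n + (h/2)·(k1 + k2).
t=0.000000, p=-1.450000:
  k1 = f(0.000000, -1.450000) = 3.059500
  k2 = f(0.280000, -0.593340) = 1.498347
  p ← -1.450000 + (0.28/2)·(3.059500 + 1.498347) = -0.811901
p(0.28) ≈ -0.8119

-0.8119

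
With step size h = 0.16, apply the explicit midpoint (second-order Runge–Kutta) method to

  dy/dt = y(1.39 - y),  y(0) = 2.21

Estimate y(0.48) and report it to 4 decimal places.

Midpoint: k1 = f(t_n, y_n); k2 = f(t_n + h/2, y_n + (h/2)·k1); y_{n+1} = y_n + h·k2.
t=0.000000, y=2.210000:
  k1 = f(0.000000, 2.210000) = -1.812200
  k2 = f(0.080000, 2.065024) = -1.393941
  y ← 2.210000 + 0.16·(-1.393941) = 1.986969
t=0.160000, y=1.986969:
  k1 = f(0.160000, 1.986969) = -1.186160
  k2 = f(0.240000, 1.892077) = -0.949968
  y ← 1.986969 + 0.16·(-0.949968) = 1.834975
t=0.320000, y=1.834975:
  k1 = f(0.320000, 1.834975) = -0.816517
  k2 = f(0.400000, 1.769653) = -0.671855
  y ← 1.834975 + 0.16·(-0.671855) = 1.727478
y(0.48) ≈ 1.7275

1.7275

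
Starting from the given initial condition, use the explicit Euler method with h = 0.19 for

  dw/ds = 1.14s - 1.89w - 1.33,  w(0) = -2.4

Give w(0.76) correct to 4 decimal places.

-0.7968

Euler: w_{n+1} = w_n + h·f(s_n, w_n).
s=0.000000, w=-2.400000: f=3.206000 → w ← -2.400000 + 0.19·3.206000 = -1.790860
s=0.190000, w=-1.790860: f=2.271325 → w ← -1.790860 + 0.19·2.271325 = -1.359308
s=0.380000, w=-1.359308: f=1.672292 → w ← -1.359308 + 0.19·1.672292 = -1.041573
s=0.570000, w=-1.041573: f=1.288372 → w ← -1.041573 + 0.19·1.288372 = -0.796782
w(0.76) ≈ -0.7968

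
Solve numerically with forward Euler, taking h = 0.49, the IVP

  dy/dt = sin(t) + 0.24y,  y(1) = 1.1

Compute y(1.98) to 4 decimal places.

Euler: y_{n+1} = y_n + h·f(t_n, y_n).
t=1.000000, y=1.100000: f=1.105471 → y ← 1.100000 + 0.49·1.105471 = 1.641681
t=1.490000, y=1.641681: f=1.390741 → y ← 1.641681 + 0.49·1.390741 = 2.323144
y(1.98) ≈ 2.3231

2.3231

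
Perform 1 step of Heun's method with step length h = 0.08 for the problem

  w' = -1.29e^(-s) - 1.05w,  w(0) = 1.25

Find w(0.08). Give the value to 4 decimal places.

1.0545

Heun: k1 = f(s_n, w_n); k2 = f(s_n + h, w_n + h·k1); w_{n+1} = w_n + (h/2)·(k1 + k2).
s=0.000000, w=1.250000:
  k1 = f(0.000000, 1.250000) = -2.602500
  k2 = f(0.080000, 1.041800) = -2.284710
  w ← 1.250000 + (0.08/2)·(-2.602500 + (-2.284710)) = 1.054512
w(0.08) ≈ 1.0545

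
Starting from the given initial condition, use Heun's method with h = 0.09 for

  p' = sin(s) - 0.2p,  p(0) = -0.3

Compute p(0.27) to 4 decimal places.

-0.2486

Heun: k1 = f(s_n, p_n); k2 = f(s_n + h, p_n + h·k1); p_{n+1} = p_n + (h/2)·(k1 + k2).
s=0.000000, p=-0.300000:
  k1 = f(0.000000, -0.300000) = 0.060000
  k2 = f(0.090000, -0.294600) = 0.148799
  p ← -0.300000 + (0.09/2)·(0.060000 + 0.148799) = -0.290604
s=0.090000, p=-0.290604:
  k1 = f(0.090000, -0.290604) = 0.147999
  k2 = f(0.180000, -0.277284) = 0.234486
  p ← -0.290604 + (0.09/2)·(0.147999 + 0.234486) = -0.273392
s=0.180000, p=-0.273392:
  k1 = f(0.180000, -0.273392) = 0.233708
  k2 = f(0.270000, -0.252358) = 0.317203
  p ← -0.273392 + (0.09/2)·(0.233708 + 0.317203) = -0.248601
p(0.27) ≈ -0.2486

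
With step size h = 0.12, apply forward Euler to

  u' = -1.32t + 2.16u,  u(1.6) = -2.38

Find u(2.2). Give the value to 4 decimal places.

-9.8981

Euler: u_{n+1} = u_n + h·f(t_n, u_n).
t=1.600000, u=-2.380000: f=-7.252800 → u ← -2.380000 + 0.12·(-7.252800) = -3.250336
t=1.720000, u=-3.250336: f=-9.291126 → u ← -3.250336 + 0.12·(-9.291126) = -4.365271
t=1.840000, u=-4.365271: f=-11.857786 → u ← -4.365271 + 0.12·(-11.857786) = -5.788205
t=1.960000, u=-5.788205: f=-15.089724 → u ← -5.788205 + 0.12·(-15.089724) = -7.598972
t=2.080000, u=-7.598972: f=-19.159380 → u ← -7.598972 + 0.12·(-19.159380) = -9.898098
u(2.2) ≈ -9.8981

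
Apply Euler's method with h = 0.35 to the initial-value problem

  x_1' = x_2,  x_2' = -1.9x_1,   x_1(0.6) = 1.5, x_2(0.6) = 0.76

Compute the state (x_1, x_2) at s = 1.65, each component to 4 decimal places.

1.1887, -2.5310

Euler on (x_1,x_2): x_1_{n+1} = x_1_n + h·x_1', x_2_{n+1} = x_2_n + h·x_2'.
0.600000: (1.500000, 0.760000); f=(0.760000, -2.850000) → (1.766000, -0.237500)
0.950000: (1.766000, -0.237500); f=(-0.237500, -3.355400) → (1.682875, -1.411890)
1.300000: (1.682875, -1.411890); f=(-1.411890, -3.197462) → (1.188714, -2.531002)
(x_1(1.65), x_2(1.65)) ≈ (1.1887, -2.5310)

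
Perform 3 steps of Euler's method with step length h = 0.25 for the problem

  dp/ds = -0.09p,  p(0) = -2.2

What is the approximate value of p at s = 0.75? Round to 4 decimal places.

-2.0548

Euler: p_{n+1} = p_n + h·f(s_n, p_n).
s=0.000000, p=-2.200000: f=0.198000 → p ← -2.200000 + 0.25·0.198000 = -2.150500
s=0.250000, p=-2.150500: f=0.193545 → p ← -2.150500 + 0.25·0.193545 = -2.102114
s=0.500000, p=-2.102114: f=0.189190 → p ← -2.102114 + 0.25·0.189190 = -2.054816
p(0.75) ≈ -2.0548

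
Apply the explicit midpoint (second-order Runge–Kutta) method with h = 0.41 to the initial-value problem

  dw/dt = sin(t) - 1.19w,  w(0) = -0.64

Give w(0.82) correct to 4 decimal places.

Midpoint: k1 = f(t_n, w_n); k2 = f(t_n + h/2, w_n + (h/2)·k1); w_{n+1} = w_n + h·k2.
t=0.000000, w=-0.640000:
  k1 = f(0.000000, -0.640000) = 0.761600
  k2 = f(0.205000, -0.483872) = 0.779375
  w ← -0.640000 + 0.41·0.779375 = -0.320456
t=0.410000, w=-0.320456:
  k1 = f(0.410000, -0.320456) = 0.779952
  k2 = f(0.615000, -0.160566) = 0.768032
  w ← -0.320456 + 0.41·0.768032 = -0.005563
w(0.82) ≈ -0.0056

-0.0056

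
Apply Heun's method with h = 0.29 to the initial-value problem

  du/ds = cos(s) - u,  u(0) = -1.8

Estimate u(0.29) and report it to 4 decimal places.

Heun: k1 = f(s_n, u_n); k2 = f(s_n + h, u_n + h·k1); u_{n+1} = u_n + (h/2)·(k1 + k2).
s=0.000000, u=-1.800000:
  k1 = f(0.000000, -1.800000) = 2.800000
  k2 = f(0.290000, -0.988000) = 1.946244
  u ← -1.800000 + (0.29/2)·(2.800000 + 1.946244) = -1.111795
u(0.29) ≈ -1.1118

-1.1118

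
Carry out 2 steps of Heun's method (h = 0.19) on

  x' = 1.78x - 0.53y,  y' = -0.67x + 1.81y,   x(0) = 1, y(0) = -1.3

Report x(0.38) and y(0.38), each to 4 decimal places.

Heun on (x,y): k1 = f(t_n, state_n); k2 = f(t_n + h, state_n + h·k1); state_{n+1} = state_n + (h/2)·(k1 + k2).
0.000000: (1.000000, -1.300000)
  k1 = (2.469000, -3.023000)
  predictor → (1.469110, -1.874370)
  k2 = (3.608432, -4.376913)
  → (1.577356, -2.002992)
0.190000: (1.577356, -2.002992)
  k1 = (3.869279, -4.682244)
  predictor → (2.312519, -2.892618)
  k2 = (5.649372, -6.785027)
  → (2.481628, -3.092382)
(x(0.38), y(0.38)) ≈ (2.4816, -3.0924)

2.4816, -3.0924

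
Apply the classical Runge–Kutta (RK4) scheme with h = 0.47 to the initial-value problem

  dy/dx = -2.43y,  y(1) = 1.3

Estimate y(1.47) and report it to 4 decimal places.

0.4325

RK4: k1 = f(x_n, y_n); k2 = f(x_n + h/2, y_n + (h/2)·k1); k3 = f(x_n + h/2, y_n + (h/2)·k2); k4 = f(x_n + h, y_n + h·k3); y_{n+1} = y_n + (h/6)·(k1 + 2k2 + 2k3 + k4).
x=1.000000, y=1.300000:
  k1 = f(1.000000, 1.300000) = -3.159000
  k2 = f(1.235000, 0.557635) = -1.355053
  k3 = f(1.235000, 0.981563) = -2.385197
  k4 = f(1.470000, 0.178957) = -0.434867
  y ← 1.300000 + (0.47/6)·(k1 + 2k2 + 2k3 + k4) = 0.432508
y(1.47) ≈ 0.4325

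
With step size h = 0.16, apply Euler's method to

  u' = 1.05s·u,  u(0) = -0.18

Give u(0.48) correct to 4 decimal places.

-0.1948

Euler: u_{n+1} = u_n + h·f(s_n, u_n).
s=0.000000, u=-0.180000: f=0.000000 → u ← -0.180000 + 0.16·0.000000 = -0.180000
s=0.160000, u=-0.180000: f=-0.030240 → u ← -0.180000 + 0.16·(-0.030240) = -0.184838
s=0.320000, u=-0.184838: f=-0.062106 → u ← -0.184838 + 0.16·(-0.062106) = -0.194775
u(0.48) ≈ -0.1948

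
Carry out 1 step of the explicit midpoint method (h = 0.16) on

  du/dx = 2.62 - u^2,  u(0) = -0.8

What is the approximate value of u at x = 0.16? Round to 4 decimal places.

-0.4467

Midpoint: k1 = f(x_n, u_n); k2 = f(x_n + h/2, u_n + (h/2)·k1); u_{n+1} = u_n + h·k2.
x=0.000000, u=-0.800000:
  k1 = f(0.000000, -0.800000) = 1.980000
  k2 = f(0.080000, -0.641600) = 2.208349
  u ← -0.800000 + 0.16·2.208349 = -0.446664
u(0.16) ≈ -0.4467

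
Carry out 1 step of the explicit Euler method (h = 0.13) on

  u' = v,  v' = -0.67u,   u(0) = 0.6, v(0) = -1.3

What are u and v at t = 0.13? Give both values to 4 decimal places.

Euler on (u,v): u_{n+1} = u_n + h·u', v_{n+1} = v_n + h·v'.
0.000000: (0.600000, -1.300000); f=(-1.300000, -0.402000) → (0.431000, -1.352260)
(u(0.13), v(0.13)) ≈ (0.4310, -1.3523)

0.4310, -1.3523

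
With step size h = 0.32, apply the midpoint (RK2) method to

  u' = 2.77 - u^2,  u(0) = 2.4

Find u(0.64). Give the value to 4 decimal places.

1.9088

Midpoint: k1 = f(x_n, u_n); k2 = f(x_n + h/2, u_n + (h/2)·k1); u_{n+1} = u_n + h·k2.
x=0.000000, u=2.400000:
  k1 = f(0.000000, 2.400000) = -2.990000
  k2 = f(0.160000, 1.921600) = -0.922547
  u ← 2.400000 + 0.32·(-0.922547) = 2.104785
x=0.320000, u=2.104785:
  k1 = f(0.320000, 2.104785) = -1.660120
  k2 = f(0.480000, 1.839166) = -0.612531
  u ← 2.104785 + 0.32·(-0.612531) = 1.908775
u(0.64) ≈ 1.9088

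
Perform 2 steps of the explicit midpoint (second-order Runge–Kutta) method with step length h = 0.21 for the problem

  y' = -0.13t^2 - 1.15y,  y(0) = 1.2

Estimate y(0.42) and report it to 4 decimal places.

Midpoint: k1 = f(t_n, y_n); k2 = f(t_n + h/2, y_n + (h/2)·k1); y_{n+1} = y_n + h·k2.
t=0.000000, y=1.200000:
  k1 = f(0.000000, 1.200000) = -1.380000
  k2 = f(0.105000, 1.055100) = -1.214798
  y ← 1.200000 + 0.21·(-1.214798) = 0.944892
t=0.210000, y=0.944892:
  k1 = f(0.210000, 0.944892) = -1.092359
  k2 = f(0.315000, 0.830195) = -0.967623
  y ← 0.944892 + 0.21·(-0.967623) = 0.741692
y(0.42) ≈ 0.7417

0.7417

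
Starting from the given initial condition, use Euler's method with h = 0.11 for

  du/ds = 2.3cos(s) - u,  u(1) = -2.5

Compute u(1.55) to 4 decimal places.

Euler: u_{n+1} = u_n + h·f(s_n, u_n).
s=1.000000, u=-2.500000: f=3.742695 → u ← -2.500000 + 0.11·3.742695 = -2.088304
s=1.110000, u=-2.088304: f=3.111025 → u ← -2.088304 + 0.11·3.111025 = -1.746091
s=1.220000, u=-1.746091: f=2.536476 → u ← -1.746091 + 0.11·2.536476 = -1.467078
s=1.330000, u=-1.467078: f=2.015573 → u ← -1.467078 + 0.11·2.015573 = -1.245365
s=1.440000, u=-1.245365: f=1.545340 → u ← -1.245365 + 0.11·1.545340 = -1.075378
u(1.55) ≈ -1.0754

-1.0754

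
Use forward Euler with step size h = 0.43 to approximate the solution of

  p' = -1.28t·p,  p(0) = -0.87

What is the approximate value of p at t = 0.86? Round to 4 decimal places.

-0.6641

Euler: p_{n+1} = p_n + h·f(t_n, p_n).
t=0.000000, p=-0.870000: f=0.000000 → p ← -0.870000 + 0.43·0.000000 = -0.870000
t=0.430000, p=-0.870000: f=0.478848 → p ← -0.870000 + 0.43·0.478848 = -0.664095
p(0.86) ≈ -0.6641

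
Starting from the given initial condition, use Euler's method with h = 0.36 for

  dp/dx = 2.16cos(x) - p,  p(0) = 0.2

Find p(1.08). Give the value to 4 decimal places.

1.4213

Euler: p_{n+1} = p_n + h·f(x_n, p_n).
x=0.000000, p=0.200000: f=1.960000 → p ← 0.200000 + 0.36·1.960000 = 0.905600
x=0.360000, p=0.905600: f=1.115937 → p ← 0.905600 + 0.36·1.115937 = 1.307337
x=0.720000, p=1.307337: f=0.316563 → p ← 1.307337 + 0.36·0.316563 = 1.421300
p(1.08) ≈ 1.4213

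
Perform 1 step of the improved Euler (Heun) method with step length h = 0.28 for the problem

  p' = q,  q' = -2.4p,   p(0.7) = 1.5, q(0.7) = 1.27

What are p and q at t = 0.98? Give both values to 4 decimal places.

Heun on (p,q): k1 = f(t_n, state_n); k2 = f(t_n + h, state_n + h·k1); state_{n+1} = state_n + (h/2)·(k1 + k2).
0.700000: (1.500000, 1.270000)
  k1 = (1.270000, -3.600000)
  predictor → (1.855600, 0.262000)
  k2 = (0.262000, -4.453440)
  → (1.714480, 0.142518)
(p(0.98), q(0.98)) ≈ (1.7145, 0.1425)

1.7145, 0.1425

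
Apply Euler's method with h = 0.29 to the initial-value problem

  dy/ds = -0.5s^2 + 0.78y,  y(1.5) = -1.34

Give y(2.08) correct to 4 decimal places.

Euler: y_{n+1} = y_n + h·f(s_n, y_n).
s=1.500000, y=-1.340000: f=-2.170200 → y ← -1.340000 + 0.29·(-2.170200) = -1.969358
s=1.790000, y=-1.969358: f=-3.138149 → y ← -1.969358 + 0.29·(-3.138149) = -2.879421
y(2.08) ≈ -2.8794

-2.8794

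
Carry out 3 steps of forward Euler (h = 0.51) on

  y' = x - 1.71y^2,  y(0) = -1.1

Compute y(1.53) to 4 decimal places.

-36.2600

Euler: y_{n+1} = y_n + h·f(x_n, y_n).
x=0.000000, y=-1.100000: f=-2.069100 → y ← -1.100000 + 0.51·(-2.069100) = -2.155241
x=0.510000, y=-2.155241: f=-7.433059 → y ← -2.155241 + 0.51·(-7.433059) = -5.946101
x=1.020000, y=-5.946101: f=-59.438963 → y ← -5.946101 + 0.51·(-59.438963) = -36.259972
y(1.53) ≈ -36.2600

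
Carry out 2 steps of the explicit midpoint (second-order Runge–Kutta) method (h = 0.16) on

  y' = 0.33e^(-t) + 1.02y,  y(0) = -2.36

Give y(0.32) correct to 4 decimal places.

Midpoint: k1 = f(t_n, y_n); k2 = f(t_n + h/2, y_n + (h/2)·k1); y_{n+1} = y_n + h·k2.
t=0.000000, y=-2.360000:
  k1 = f(0.000000, -2.360000) = -2.077200
  k2 = f(0.080000, -2.526176) = -2.272071
  y ← -2.360000 + 0.16·(-2.272071) = -2.723531
t=0.160000, y=-2.723531:
  k1 = f(0.160000, -2.723531) = -2.496795
  k2 = f(0.240000, -2.923275) = -2.722153
  y ← -2.723531 + 0.16·(-2.722153) = -3.159076
y(0.32) ≈ -3.1591

-3.1591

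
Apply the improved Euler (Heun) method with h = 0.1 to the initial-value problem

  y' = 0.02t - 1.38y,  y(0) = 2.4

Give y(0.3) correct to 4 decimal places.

Heun: k1 = f(t_n, y_n); k2 = f(t_n + h, y_n + h·k1); y_{n+1} = y_n + (h/2)·(k1 + k2).
t=0.000000, y=2.400000:
  k1 = f(0.000000, 2.400000) = -3.312000
  k2 = f(0.100000, 2.068800) = -2.852944
  y ← 2.400000 + (0.1/2)·(-3.312000 + (-2.852944)) = 2.091753
t=0.100000, y=2.091753:
  k1 = f(0.100000, 2.091753) = -2.884619
  k2 = f(0.200000, 1.803291) = -2.484541
  y ← 2.091753 + (0.1/2)·(-2.884619 + (-2.484541)) = 1.823295
t=0.200000, y=1.823295:
  k1 = f(0.200000, 1.823295) = -2.512147
  k2 = f(0.300000, 1.572080) = -2.163471
  y ← 1.823295 + (0.1/2)·(-2.512147 + (-2.163471)) = 1.589514
y(0.3) ≈ 1.5895

1.5895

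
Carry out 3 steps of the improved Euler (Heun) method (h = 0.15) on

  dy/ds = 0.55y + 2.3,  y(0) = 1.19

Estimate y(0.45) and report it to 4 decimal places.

Heun: k1 = f(s_n, y_n); k2 = f(s_n + h, y_n + h·k1); y_{n+1} = y_n + (h/2)·(k1 + k2).
s=0.000000, y=1.190000:
  k1 = f(0.000000, 1.190000) = 2.954500
  k2 = f(0.150000, 1.633175) = 3.198246
  y ← 1.190000 + (0.15/2)·(2.954500 + 3.198246) = 1.651456
s=0.150000, y=1.651456:
  k1 = f(0.150000, 1.651456) = 3.208301
  k2 = f(0.300000, 2.132701) = 3.472986
  y ← 1.651456 + (0.15/2)·(3.208301 + 3.472986) = 2.152552
s=0.300000, y=2.152552:
  k1 = f(0.300000, 2.152552) = 3.483904
  k2 = f(0.450000, 2.675138) = 3.771326
  y ← 2.152552 + (0.15/2)·(3.483904 + 3.771326) = 2.696695
y(0.45) ≈ 2.6967

2.6967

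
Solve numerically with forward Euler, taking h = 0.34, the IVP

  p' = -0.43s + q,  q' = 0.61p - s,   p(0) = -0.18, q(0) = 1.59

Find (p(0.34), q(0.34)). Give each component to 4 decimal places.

0.3606, 1.5527

Euler on (p,q): p_{n+1} = p_n + h·p', q_{n+1} = q_n + h·q'.
0.000000: (-0.180000, 1.590000); f=(1.590000, -0.109800) → (0.360600, 1.552668)
(p(0.34), q(0.34)) ≈ (0.3606, 1.5527)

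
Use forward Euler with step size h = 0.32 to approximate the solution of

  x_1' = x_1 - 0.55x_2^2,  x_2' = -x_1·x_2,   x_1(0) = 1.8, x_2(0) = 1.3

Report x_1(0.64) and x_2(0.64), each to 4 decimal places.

2.6902, 0.1846

Euler on (x_1,x_2): x_1_{n+1} = x_1_n + h·x_1', x_2_{n+1} = x_2_n + h·x_2'.
0.000000: (1.800000, 1.300000); f=(0.870500, -2.340000) → (2.078560, 0.551200)
0.320000: (2.078560, 0.551200); f=(1.911458, -1.145702) → (2.690227, 0.184575)
(x_1(0.64), x_2(0.64)) ≈ (2.6902, 0.1846)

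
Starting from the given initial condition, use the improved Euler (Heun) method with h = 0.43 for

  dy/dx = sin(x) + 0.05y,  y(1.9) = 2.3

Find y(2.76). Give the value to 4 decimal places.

3.0121

Heun: k1 = f(x_n, y_n); k2 = f(x_n + h, y_n + h·k1); y_{n+1} = y_n + (h/2)·(k1 + k2).
x=1.900000, y=2.300000:
  k1 = f(1.900000, 2.300000) = 1.061300
  k2 = f(2.330000, 2.756359) = 0.863202
  y ← 2.300000 + (0.43/2)·(1.061300 + 0.863202) = 2.713768
x=2.330000, y=2.713768:
  k1 = f(2.330000, 2.713768) = 0.861073
  k2 = f(2.760000, 3.084029) = 0.526601
  y ← 2.713768 + (0.43/2)·(0.861073 + 0.526601) = 3.012118
y(2.76) ≈ 3.0121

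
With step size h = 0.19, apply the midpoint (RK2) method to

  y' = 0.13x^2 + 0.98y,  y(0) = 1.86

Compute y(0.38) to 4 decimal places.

2.6966

Midpoint: k1 = f(x_n, y_n); k2 = f(x_n + h/2, y_n + (h/2)·k1); y_{n+1} = y_n + h·k2.
x=0.000000, y=1.860000:
  k1 = f(0.000000, 1.860000) = 1.822800
  k2 = f(0.095000, 2.033166) = 1.993676
  y ← 1.860000 + 0.19·1.993676 = 2.238798
x=0.190000, y=2.238798:
  k1 = f(0.190000, 2.238798) = 2.198715
  k2 = f(0.285000, 2.447676) = 2.409282
  y ← 2.238798 + 0.19·2.409282 = 2.696562
y(0.38) ≈ 2.6966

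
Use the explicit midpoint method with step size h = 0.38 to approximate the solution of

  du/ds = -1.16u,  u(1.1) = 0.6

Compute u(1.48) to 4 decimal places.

Midpoint: k1 = f(s_n, u_n); k2 = f(s_n + h/2, u_n + (h/2)·k1); u_{n+1} = u_n + h·k2.
s=1.100000, u=0.600000:
  k1 = f(1.100000, 0.600000) = -0.696000
  k2 = f(1.290000, 0.467760) = -0.542602
  u ← 0.600000 + 0.38·(-0.542602) = 0.393811
u(1.48) ≈ 0.3938

0.3938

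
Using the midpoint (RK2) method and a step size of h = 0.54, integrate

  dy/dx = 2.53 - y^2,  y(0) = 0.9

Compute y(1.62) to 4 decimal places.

1.4554

Midpoint: k1 = f(x_n, y_n); k2 = f(x_n + h/2, y_n + (h/2)·k1); y_{n+1} = y_n + h·k2.
x=0.000000, y=0.900000:
  k1 = f(0.000000, 0.900000) = 1.720000
  k2 = f(0.270000, 1.364400) = 0.668413
  y ← 0.900000 + 0.54·0.668413 = 1.260943
x=0.540000, y=1.260943:
  k1 = f(0.540000, 1.260943) = 0.940023
  k2 = f(0.810000, 1.514749) = 0.235535
  y ← 1.260943 + 0.54·0.235535 = 1.388132
x=1.080000, y=1.388132:
  k1 = f(1.080000, 1.388132) = 0.603090
  k2 = f(1.350000, 1.550966) = 0.124504
  y ← 1.388132 + 0.54·0.124504 = 1.455364
y(1.62) ≈ 1.4554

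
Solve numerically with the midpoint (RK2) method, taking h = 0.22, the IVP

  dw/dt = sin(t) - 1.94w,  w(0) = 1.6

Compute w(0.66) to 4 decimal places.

Midpoint: k1 = f(t_n, w_n); k2 = f(t_n + h/2, w_n + (h/2)·k1); w_{n+1} = w_n + h·k2.
t=0.000000, w=1.600000:
  k1 = f(0.000000, 1.600000) = -3.104000
  k2 = f(0.110000, 1.258560) = -2.331828
  w ← 1.600000 + 0.22·(-2.331828) = 1.086998
t=0.220000, w=1.086998:
  k1 = f(0.220000, 1.086998) = -1.890546
  k2 = f(0.330000, 0.879038) = -1.381290
  w ← 1.086998 + 0.22·(-1.381290) = 0.783114
t=0.440000, w=0.783114:
  k1 = f(0.440000, 0.783114) = -1.093302
  k2 = f(0.550000, 0.662851) = -0.763243
  w ← 0.783114 + 0.22·(-0.763243) = 0.615200
w(0.66) ≈ 0.6152

0.6152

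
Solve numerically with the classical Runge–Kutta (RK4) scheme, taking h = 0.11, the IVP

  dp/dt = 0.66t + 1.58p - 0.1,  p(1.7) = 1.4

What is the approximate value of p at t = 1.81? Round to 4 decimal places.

RK4: k1 = f(t_n, p_n); k2 = f(t_n + h/2, p_n + (h/2)·k1); k3 = f(t_n + h/2, p_n + (h/2)·k2); k4 = f(t_n + h, p_n + h·k3); p_{n+1} = p_n + (h/6)·(k1 + 2k2 + 2k3 + k4).
t=1.700000, p=1.400000:
  k1 = f(1.700000, 1.400000) = 3.234000
  k2 = f(1.755000, 1.577870) = 3.551335
  k3 = f(1.755000, 1.595323) = 3.578911
  k4 = f(1.810000, 1.793680) = 3.928615
  p ← 1.400000 + (0.11/6)·(k1 + 2k2 + 2k3 + k4) = 1.792757
p(1.81) ≈ 1.7928

1.7928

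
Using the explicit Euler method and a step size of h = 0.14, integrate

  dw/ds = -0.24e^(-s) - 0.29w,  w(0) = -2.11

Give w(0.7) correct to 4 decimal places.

Euler: w_{n+1} = w_n + h·f(s_n, w_n).
s=0.000000, w=-2.110000: f=0.371900 → w ← -2.110000 + 0.14·0.371900 = -2.057934
s=0.140000, w=-2.057934: f=0.388155 → w ← -2.057934 + 0.14·0.388155 = -2.003592
s=0.280000, w=-2.003592: f=0.399654 → w ← -2.003592 + 0.14·0.399654 = -1.947641
s=0.420000, w=-1.947641: f=0.407125 → w ← -1.947641 + 0.14·0.407125 = -1.890643
s=0.560000, w=-1.890643: f=0.411196 → w ← -1.890643 + 0.14·0.411196 = -1.833076
w(0.7) ≈ -1.8331

-1.8331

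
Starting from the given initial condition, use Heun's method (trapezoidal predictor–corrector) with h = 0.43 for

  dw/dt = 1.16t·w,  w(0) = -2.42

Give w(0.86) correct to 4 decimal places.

-3.6649

Heun: k1 = f(t_n, w_n); k2 = f(t_n + h, w_n + h·k1); w_{n+1} = w_n + (h/2)·(k1 + k2).
t=0.000000, w=-2.420000:
  k1 = f(0.000000, -2.420000) = 0.000000
  k2 = f(0.430000, -2.420000) = -1.207096
  w ← -2.420000 + (0.43/2)·(0.000000 + (-1.207096)) = -2.679526
t=0.430000, w=-2.679526:
  k1 = f(0.430000, -2.679526) = -1.336547
  k2 = f(0.860000, -3.254241) = -3.246431
  w ← -2.679526 + (0.43/2)·(-1.336547 + (-3.246431)) = -3.664866
w(0.86) ≈ -3.6649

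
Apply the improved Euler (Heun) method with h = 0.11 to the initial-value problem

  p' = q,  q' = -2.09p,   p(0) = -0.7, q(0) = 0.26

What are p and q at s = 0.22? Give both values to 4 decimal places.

-0.6082, 0.5647

Heun on (p,q): k1 = f(s_n, state_n); k2 = f(s_n + h, state_n + h·k1); state_{n+1} = state_n + (h/2)·(k1 + k2).
0.000000: (-0.700000, 0.260000)
  k1 = (0.260000, 1.463000)
  predictor → (-0.671400, 0.420930)
  k2 = (0.420930, 1.403226)
  → (-0.662549, 0.417642)
0.110000: (-0.662549, 0.417642)
  k1 = (0.417642, 1.384727)
  predictor → (-0.616608, 0.569962)
  k2 = (0.569962, 1.288711)
  → (-0.608231, 0.564682)
(p(0.22), q(0.22)) ≈ (-0.6082, 0.5647)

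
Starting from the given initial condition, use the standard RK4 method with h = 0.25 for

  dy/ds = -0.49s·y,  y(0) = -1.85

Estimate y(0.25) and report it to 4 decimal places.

RK4: k1 = f(s_n, y_n); k2 = f(s_n + h/2, y_n + (h/2)·k1); k3 = f(s_n + h/2, y_n + (h/2)·k2); k4 = f(s_n + h, y_n + h·k3); y_{n+1} = y_n + (h/6)·(k1 + 2k2 + 2k3 + k4).
s=0.000000, y=-1.850000:
  k1 = f(0.000000, -1.850000) = 0.000000
  k2 = f(0.125000, -1.850000) = 0.113312
  k3 = f(0.125000, -1.835836) = 0.112445
  k4 = f(0.250000, -1.821889) = 0.223181
  y ← -1.850000 + (0.25/6)·(k1 + 2k2 + 2k3 + k4) = -1.821888
y(0.25) ≈ -1.8219

-1.8219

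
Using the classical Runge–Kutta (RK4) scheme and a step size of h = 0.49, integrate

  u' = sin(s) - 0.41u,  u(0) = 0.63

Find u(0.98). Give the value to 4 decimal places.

0.8090

RK4: k1 = f(s_n, u_n); k2 = f(s_n + h/2, u_n + (h/2)·k1); k3 = f(s_n + h/2, u_n + (h/2)·k2); k4 = f(s_n + h, u_n + h·k3); u_{n+1} = u_n + (h/6)·(k1 + 2k2 + 2k3 + k4).
s=0.000000, u=0.630000:
  k1 = f(0.000000, 0.630000) = -0.258300
  k2 = f(0.245000, 0.566717) = 0.010203
  k3 = f(0.245000, 0.632500) = -0.016769
  k4 = f(0.490000, 0.621783) = 0.215695
  u ← 0.630000 + (0.49/6)·(k1 + 2k2 + 2k3 + k4) = 0.625448
s=0.490000, u=0.625448:
  k1 = f(0.490000, 0.625448) = 0.214192
  k2 = f(0.735000, 0.677925) = 0.392638
  k3 = f(0.735000, 0.721644) = 0.374713
  k4 = f(0.980000, 0.809057) = 0.498784
  u ← 0.625448 + (0.49/6)·(k1 + 2k2 + 2k3 + k4) = 0.809008
u(0.98) ≈ 0.8090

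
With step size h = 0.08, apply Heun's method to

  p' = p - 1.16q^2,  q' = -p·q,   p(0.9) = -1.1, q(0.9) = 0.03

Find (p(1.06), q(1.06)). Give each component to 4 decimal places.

-1.2909, 0.0363

Heun on (p,q): k1 = f(s_n, state_n); k2 = f(s_n + h, state_n + h·k1); state_{n+1} = state_n + (h/2)·(k1 + k2).
0.900000: (-1.100000, 0.030000)
  k1 = (-1.101044, 0.033000)
  predictor → (-1.188084, 0.032640)
  k2 = (-1.189319, 0.038779)
  → (-1.191615, 0.032871)
0.980000: (-1.191615, 0.032871)
  k1 = (-1.192868, 0.039170)
  predictor → (-1.287044, 0.036005)
  k2 = (-1.288548, 0.046340)
  → (-1.290871, 0.036292)
(p(1.06), q(1.06)) ≈ (-1.2909, 0.0363)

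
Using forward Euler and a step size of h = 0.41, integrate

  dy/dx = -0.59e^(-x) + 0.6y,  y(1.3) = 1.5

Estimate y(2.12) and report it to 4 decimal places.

2.2029

Euler: y_{n+1} = y_n + h·f(x_n, y_n).
x=1.300000, y=1.500000: f=0.739206 → y ← 1.500000 + 0.41·0.739206 = 1.803075
x=1.710000, y=1.803075: f=0.975134 → y ← 1.803075 + 0.41·0.975134 = 2.202879
y(2.12) ≈ 2.2029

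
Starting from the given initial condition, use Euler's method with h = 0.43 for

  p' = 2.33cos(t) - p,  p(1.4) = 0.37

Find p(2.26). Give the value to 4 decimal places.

-0.0395

Euler: p_{n+1} = p_n + h·f(t_n, p_n).
t=1.400000, p=0.370000: f=0.026023 → p ← 0.370000 + 0.43·0.026023 = 0.381190
t=1.830000, p=0.381190: f=-0.978394 → p ← 0.381190 + 0.43·(-0.978394) = -0.039520
p(2.26) ≈ -0.0395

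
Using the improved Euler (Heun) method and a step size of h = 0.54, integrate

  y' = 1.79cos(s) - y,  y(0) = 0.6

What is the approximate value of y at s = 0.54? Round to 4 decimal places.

Heun: k1 = f(s_n, y_n); k2 = f(s_n + h, y_n + h·k1); y_{n+1} = y_n + (h/2)·(k1 + k2).
s=0.000000, y=0.600000:
  k1 = f(0.000000, 0.600000) = 1.190000
  k2 = f(0.540000, 1.242600) = 0.292699
  y ← 0.600000 + (0.54/2)·(1.190000 + 0.292699) = 1.000329
y(0.54) ≈ 1.0003

1.0003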